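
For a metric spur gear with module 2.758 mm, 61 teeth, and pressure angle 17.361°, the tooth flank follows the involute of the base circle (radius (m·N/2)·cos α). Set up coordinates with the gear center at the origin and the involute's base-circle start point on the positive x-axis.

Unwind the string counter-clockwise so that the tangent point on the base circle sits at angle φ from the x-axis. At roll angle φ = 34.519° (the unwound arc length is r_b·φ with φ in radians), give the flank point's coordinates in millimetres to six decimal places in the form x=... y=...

x=93.561941 y=5.642657

pitch radius r_p = m·N/2 = 2.758·61/2 = 84.119000
base radius r_b = r_p·cos α = 84.119000·cos 17.361° = 80.286846
roll angle φ = 34.519° = 0.60247020 rad
x = r_b·(cos φ + φ·sin φ) = 80.286846·(0.82393832 + 0.60247020·0.56667950) = 93.561941
y = r_b·(sin φ − φ·cos φ) = 80.286846·(0.56667950 − 0.60247020·0.82393832) = 5.642657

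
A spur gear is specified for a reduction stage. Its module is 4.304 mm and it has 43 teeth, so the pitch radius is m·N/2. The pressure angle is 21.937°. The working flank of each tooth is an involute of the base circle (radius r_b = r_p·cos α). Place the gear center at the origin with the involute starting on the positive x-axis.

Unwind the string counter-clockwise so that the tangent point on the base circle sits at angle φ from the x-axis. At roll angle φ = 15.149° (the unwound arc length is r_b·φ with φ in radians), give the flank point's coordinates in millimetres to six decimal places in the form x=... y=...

pitch radius r_p = m·N/2 = 4.304·43/2 = 92.536000
base radius r_b = r_p·cos α = 92.536000·cos 21.937° = 85.835949
roll angle φ = 15.149° = 0.26439993 rad
x = r_b·(cos φ + φ·sin φ) = 85.835949·(0.96524949 + 0.26439993·0.26133010) = 88.783998
y = r_b·(sin φ − φ·cos φ) = 85.835949·(0.26133010 − 0.26439993·0.96524949) = 0.525162

x=88.783998 y=0.525162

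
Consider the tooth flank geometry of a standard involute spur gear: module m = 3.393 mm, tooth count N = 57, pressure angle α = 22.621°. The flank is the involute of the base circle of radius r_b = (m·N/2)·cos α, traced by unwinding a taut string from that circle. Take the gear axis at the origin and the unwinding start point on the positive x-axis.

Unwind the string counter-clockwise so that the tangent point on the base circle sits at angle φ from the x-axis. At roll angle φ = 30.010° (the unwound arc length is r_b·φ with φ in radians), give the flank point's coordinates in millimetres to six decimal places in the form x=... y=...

pitch radius r_p = m·N/2 = 3.393·57/2 = 96.700500
base radius r_b = r_p·cos α = 96.700500·cos 22.621° = 89.261263
roll angle φ = 30.010° = 0.52377331 rad
x = r_b·(cos φ + φ·sin φ) = 89.261263·(0.86593812 + 0.52377331·0.50015114) = 100.678131
y = r_b·(sin φ − φ·cos φ) = 89.261263·(0.50015114 − 0.52377331·0.86593812) = 4.159206

x=100.678131 y=4.159206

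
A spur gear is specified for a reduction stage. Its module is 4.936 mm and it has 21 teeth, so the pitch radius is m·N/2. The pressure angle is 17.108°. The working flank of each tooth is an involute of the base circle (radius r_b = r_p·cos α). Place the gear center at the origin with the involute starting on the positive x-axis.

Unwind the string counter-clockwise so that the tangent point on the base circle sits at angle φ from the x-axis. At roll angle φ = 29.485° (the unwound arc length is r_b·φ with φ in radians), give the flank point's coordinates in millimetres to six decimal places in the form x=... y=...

x=55.665800 y=2.191184

pitch radius r_p = m·N/2 = 4.936·21/2 = 51.828000
base radius r_b = r_p·cos α = 51.828000·cos 17.108° = 49.534712
roll angle φ = 29.485° = 0.51461033 rad
x = r_b·(cos φ + φ·sin φ) = 49.534712·(0.87048458 + 0.51461033·0.49219568) = 55.665800
y = r_b·(sin φ − φ·cos φ) = 49.534712·(0.49219568 − 0.51461033·0.87048458) = 2.191184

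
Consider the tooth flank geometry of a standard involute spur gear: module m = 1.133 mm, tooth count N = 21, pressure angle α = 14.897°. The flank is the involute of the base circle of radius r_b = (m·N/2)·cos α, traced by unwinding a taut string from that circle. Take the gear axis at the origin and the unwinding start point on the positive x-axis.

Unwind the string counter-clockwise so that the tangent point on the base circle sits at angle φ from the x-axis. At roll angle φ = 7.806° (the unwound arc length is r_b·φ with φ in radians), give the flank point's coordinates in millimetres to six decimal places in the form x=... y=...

pitch radius r_p = m·N/2 = 1.133·21/2 = 11.896500
base radius r_b = r_p·cos α = 11.896500·cos 14.897° = 11.496653
roll angle φ = 7.806° = 0.13624040 rad
x = r_b·(cos φ + φ·sin φ) = 11.496653·(0.99073362 + 0.13624040·0.13581932) = 11.602856
y = r_b·(sin φ − φ·cos φ) = 11.496653·(0.13581932 − 0.13624040·0.99073362) = 0.009673

x=11.602856 y=0.009673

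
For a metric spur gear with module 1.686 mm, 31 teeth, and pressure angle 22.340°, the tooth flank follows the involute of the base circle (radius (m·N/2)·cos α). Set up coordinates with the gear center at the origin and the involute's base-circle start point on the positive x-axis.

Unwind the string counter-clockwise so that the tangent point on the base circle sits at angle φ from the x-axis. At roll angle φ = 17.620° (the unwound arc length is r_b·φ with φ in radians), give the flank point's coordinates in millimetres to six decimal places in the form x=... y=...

pitch radius r_p = m·N/2 = 1.686·31/2 = 26.133000
base radius r_b = r_p·cos α = 26.133000·cos 22.340° = 24.171577
roll angle φ = 17.620° = 0.30752701 rad
x = r_b·(cos φ + φ·sin φ) = 24.171577·(0.95308506 + 0.30752701·0.30270260) = 25.287682
y = r_b·(sin φ − φ·cos φ) = 24.171577·(0.30270260 − 0.30752701·0.95308506) = 0.232124

x=25.287682 y=0.232124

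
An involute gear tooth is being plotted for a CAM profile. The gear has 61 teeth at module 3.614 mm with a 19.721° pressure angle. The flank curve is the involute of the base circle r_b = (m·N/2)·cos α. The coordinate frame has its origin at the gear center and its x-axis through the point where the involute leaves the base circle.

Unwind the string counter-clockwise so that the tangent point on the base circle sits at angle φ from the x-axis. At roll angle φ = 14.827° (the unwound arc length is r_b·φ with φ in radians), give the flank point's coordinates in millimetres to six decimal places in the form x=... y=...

pitch radius r_p = m·N/2 = 3.614·61/2 = 110.227000
base radius r_b = r_p·cos α = 110.227000·cos 19.721° = 103.761848
roll angle φ = 14.827° = 0.25877997 rad
x = r_b·(cos φ + φ·sin φ) = 103.761848·(0.96670291 + 0.25877997·0.25590133) = 107.178211
y = r_b·(sin φ − φ·cos φ) = 103.761848·(0.25590133 − 0.25877997·0.96670291) = 0.595384

x=107.178211 y=0.595384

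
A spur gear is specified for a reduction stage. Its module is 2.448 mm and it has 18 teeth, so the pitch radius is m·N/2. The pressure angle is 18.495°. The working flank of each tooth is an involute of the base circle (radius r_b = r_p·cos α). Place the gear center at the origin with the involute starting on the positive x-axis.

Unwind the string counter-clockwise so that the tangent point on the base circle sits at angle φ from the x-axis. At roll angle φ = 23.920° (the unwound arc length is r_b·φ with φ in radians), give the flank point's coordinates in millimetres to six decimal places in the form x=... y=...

pitch radius r_p = m·N/2 = 2.448·18/2 = 22.032000
base radius r_b = r_p·cos α = 22.032000·cos 18.495° = 20.894077
roll angle φ = 23.920° = 0.41748276 rad
x = r_b·(cos φ + φ·sin φ) = 20.894077·(0.91411248 + 0.41748276·0.40546070) = 22.636336
y = r_b·(sin φ − φ·cos φ) = 20.894077·(0.40546070 − 0.41748276·0.91411248) = 0.498000

x=22.636336 y=0.498000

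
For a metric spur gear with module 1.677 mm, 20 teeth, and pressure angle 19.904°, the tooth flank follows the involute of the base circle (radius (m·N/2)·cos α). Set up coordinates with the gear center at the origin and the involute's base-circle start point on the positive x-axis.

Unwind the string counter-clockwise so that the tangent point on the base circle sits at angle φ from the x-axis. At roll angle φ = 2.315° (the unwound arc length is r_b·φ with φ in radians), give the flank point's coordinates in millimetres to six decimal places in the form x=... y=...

x=15.781099 y=0.000347

pitch radius r_p = m·N/2 = 1.677·20/2 = 16.770000
base radius r_b = r_p·cos α = 16.770000·cos 19.904° = 15.768233
roll angle φ = 2.315° = 0.04040437 rad
x = r_b·(cos φ + φ·sin φ) = 15.768233·(0.99918385 + 0.04040437·0.04039338) = 15.781099
y = r_b·(sin φ − φ·cos φ) = 15.768233·(0.04039338 − 0.04040437·0.99918385) = 0.000347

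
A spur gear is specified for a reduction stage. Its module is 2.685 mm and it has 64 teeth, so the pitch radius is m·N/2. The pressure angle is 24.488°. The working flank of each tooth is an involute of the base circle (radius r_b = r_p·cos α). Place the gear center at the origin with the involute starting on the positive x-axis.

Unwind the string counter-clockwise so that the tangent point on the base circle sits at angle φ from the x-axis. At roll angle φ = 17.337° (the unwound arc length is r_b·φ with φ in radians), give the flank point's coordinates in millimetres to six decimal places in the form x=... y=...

pitch radius r_p = m·N/2 = 2.685·64/2 = 85.920000
base radius r_b = r_p·cos α = 85.920000·cos 24.488° = 78.191333
roll angle φ = 17.337° = 0.30258773 rad
x = r_b·(cos φ + φ·sin φ) = 78.191333·(0.95456856 + 0.30258773·0.29799137) = 81.689386
y = r_b·(sin φ − φ·cos φ) = 78.191333·(0.29799137 − 0.30258773·0.95456856) = 0.715500

x=81.689386 y=0.715500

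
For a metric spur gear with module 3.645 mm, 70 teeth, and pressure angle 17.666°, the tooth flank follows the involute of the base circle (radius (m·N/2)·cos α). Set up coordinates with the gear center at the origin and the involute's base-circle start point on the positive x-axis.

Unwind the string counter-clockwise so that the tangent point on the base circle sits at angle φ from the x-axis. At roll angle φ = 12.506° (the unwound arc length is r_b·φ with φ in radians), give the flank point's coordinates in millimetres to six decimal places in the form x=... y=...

x=124.420048 y=0.419355

pitch radius r_p = m·N/2 = 3.645·70/2 = 127.575000
base radius r_b = r_p·cos α = 127.575000·cos 17.666° = 121.558784
roll angle φ = 12.506° = 0.21827088 rad
x = r_b·(cos φ + φ·sin φ) = 121.558784·(0.97627334 + 0.21827088·0.21654185) = 124.420048
y = r_b·(sin φ − φ·cos φ) = 121.558784·(0.21654185 − 0.21827088·0.97627334) = 0.419355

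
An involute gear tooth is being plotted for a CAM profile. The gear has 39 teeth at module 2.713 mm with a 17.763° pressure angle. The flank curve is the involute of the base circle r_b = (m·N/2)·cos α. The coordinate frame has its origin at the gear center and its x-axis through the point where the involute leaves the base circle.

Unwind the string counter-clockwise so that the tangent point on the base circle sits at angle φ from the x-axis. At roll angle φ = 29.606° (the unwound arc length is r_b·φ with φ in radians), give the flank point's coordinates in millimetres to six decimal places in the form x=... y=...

pitch radius r_p = m·N/2 = 2.713·39/2 = 52.903500
base radius r_b = r_p·cos α = 52.903500·cos 17.763° = 50.381410
roll angle φ = 29.606° = 0.51672218 rad
x = r_b·(cos φ + φ·sin φ) = 50.381410·(0.86944320 + 0.51672218·0.49403292) = 56.665029
y = r_b·(sin φ − φ·cos φ) = 50.381410·(0.49403292 − 0.51672218·0.86944320) = 2.255693

x=56.665029 y=2.255693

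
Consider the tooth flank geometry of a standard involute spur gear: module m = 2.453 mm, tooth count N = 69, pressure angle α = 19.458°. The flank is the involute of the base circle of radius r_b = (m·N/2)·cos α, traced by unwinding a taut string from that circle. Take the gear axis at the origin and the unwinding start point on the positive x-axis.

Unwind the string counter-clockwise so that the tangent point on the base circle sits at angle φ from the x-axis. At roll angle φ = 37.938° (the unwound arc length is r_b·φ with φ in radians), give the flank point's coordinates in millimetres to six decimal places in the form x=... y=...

pitch radius r_p = m·N/2 = 2.453·69/2 = 84.628500
base radius r_b = r_p·cos α = 84.628500·cos 19.458° = 79.795022
roll angle φ = 37.938° = 0.66214301 rad
x = r_b·(cos φ + φ·sin φ) = 79.795022·(0.78867650 + 0.66214301·0.61480841) = 95.416301
y = r_b·(sin φ − φ·cos φ) = 79.795022·(0.61480841 − 0.66214301·0.78867650) = 7.388362

x=95.416301 y=7.388362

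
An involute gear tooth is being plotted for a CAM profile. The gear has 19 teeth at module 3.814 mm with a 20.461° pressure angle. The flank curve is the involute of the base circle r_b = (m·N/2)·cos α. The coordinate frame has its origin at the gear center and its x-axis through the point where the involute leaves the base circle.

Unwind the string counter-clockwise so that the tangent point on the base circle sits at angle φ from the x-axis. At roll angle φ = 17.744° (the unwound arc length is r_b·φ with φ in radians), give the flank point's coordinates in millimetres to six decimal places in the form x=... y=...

pitch radius r_p = m·N/2 = 3.814·19/2 = 36.233000
base radius r_b = r_p·cos α = 36.233000·cos 20.461° = 33.947073
roll angle φ = 17.744° = 0.30969122 rad
x = r_b·(cos φ + φ·sin φ) = 33.947073·(0.95242772 + 0.30969122·0.30476456) = 35.536157
y = r_b·(sin φ − φ·cos φ) = 33.947073·(0.30476456 − 0.30969122·0.95242772) = 0.332887

x=35.536157 y=0.332887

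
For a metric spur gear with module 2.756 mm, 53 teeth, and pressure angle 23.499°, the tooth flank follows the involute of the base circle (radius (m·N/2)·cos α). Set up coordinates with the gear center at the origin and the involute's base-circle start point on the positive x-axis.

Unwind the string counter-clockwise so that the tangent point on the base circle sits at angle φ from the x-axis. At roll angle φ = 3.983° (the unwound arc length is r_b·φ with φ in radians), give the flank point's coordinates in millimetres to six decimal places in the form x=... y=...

pitch radius r_p = m·N/2 = 2.756·53/2 = 73.034000
base radius r_b = r_p·cos α = 73.034000·cos 23.499° = 66.977074
roll angle φ = 3.983° = 0.06951646 rad
x = r_b·(cos φ + φ·sin φ) = 66.977074·(0.99758470 + 0.06951646·0.06946049) = 67.138713
y = r_b·(sin φ − φ·cos φ) = 66.977074·(0.06946049 − 0.06951646·0.99758470) = 0.007496

x=67.138713 y=0.007496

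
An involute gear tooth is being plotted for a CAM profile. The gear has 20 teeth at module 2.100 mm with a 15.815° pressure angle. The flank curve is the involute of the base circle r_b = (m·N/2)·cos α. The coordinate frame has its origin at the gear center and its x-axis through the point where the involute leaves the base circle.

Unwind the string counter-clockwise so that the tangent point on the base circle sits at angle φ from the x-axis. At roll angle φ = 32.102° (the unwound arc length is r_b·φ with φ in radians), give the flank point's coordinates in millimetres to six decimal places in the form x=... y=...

pitch radius r_p = m·N/2 = 2.100·20/2 = 21.000000
base radius r_b = r_p·cos α = 21.000000·cos 15.815° = 20.205080
roll angle φ = 32.102° = 0.56028560 rad
x = r_b·(cos φ + φ·sin φ) = 20.205080·(0.84710337 + 0.56028560·0.53142815) = 23.131885
y = r_b·(sin φ − φ·cos φ) = 20.205080·(0.53142815 − 0.56028560·0.84710337) = 1.147817

x=23.131885 y=1.147817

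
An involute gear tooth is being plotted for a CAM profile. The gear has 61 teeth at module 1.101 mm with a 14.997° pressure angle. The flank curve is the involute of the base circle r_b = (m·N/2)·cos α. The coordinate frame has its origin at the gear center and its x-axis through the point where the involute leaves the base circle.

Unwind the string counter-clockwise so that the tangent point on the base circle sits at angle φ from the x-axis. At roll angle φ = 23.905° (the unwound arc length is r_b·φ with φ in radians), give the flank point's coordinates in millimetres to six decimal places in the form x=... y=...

x=35.138234 y=0.771677

pitch radius r_p = m·N/2 = 1.101·61/2 = 33.580500
base radius r_b = r_p·cos α = 33.580500·cos 14.997° = 32.436727
roll angle φ = 23.905° = 0.41722096 rad
x = r_b·(cos φ + φ·sin φ) = 32.436727·(0.91421860 + 0.41722096·0.40522137) = 35.138234
y = r_b·(sin φ − φ·cos φ) = 32.436727·(0.40522137 − 0.41722096·0.91421860) = 0.771677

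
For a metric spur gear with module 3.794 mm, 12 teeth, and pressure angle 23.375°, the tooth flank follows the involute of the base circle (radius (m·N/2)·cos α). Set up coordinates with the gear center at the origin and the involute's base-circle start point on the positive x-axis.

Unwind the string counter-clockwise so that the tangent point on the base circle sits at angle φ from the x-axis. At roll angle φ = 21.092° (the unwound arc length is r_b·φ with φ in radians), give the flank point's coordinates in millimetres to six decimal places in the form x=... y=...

x=22.263952 y=0.342787

pitch radius r_p = m·N/2 = 3.794·12/2 = 22.764000
base radius r_b = r_p·cos α = 22.764000·cos 23.375° = 20.895709
roll angle φ = 21.092° = 0.36812485 rad
x = r_b·(cos φ + φ·sin φ) = 20.895709·(0.93300379 + 0.36812485·0.35986654) = 22.263952
y = r_b·(sin φ − φ·cos φ) = 20.895709·(0.35986654 − 0.36812485·0.93300379) = 0.342787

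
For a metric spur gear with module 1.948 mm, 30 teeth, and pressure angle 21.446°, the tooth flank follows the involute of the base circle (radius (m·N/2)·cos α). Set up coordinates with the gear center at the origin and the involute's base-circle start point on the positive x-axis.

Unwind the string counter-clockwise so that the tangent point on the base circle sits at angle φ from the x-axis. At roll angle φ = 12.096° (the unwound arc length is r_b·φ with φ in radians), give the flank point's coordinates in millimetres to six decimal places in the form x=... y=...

pitch radius r_p = m·N/2 = 1.948·30/2 = 29.220000
base radius r_b = r_p·cos α = 29.220000·cos 21.446° = 27.196882
roll angle φ = 12.096° = 0.21111503 rad
x = r_b·(cos φ + φ·sin φ) = 27.196882·(0.97779787 + 0.21111503·0.20955030) = 27.796222
y = r_b·(sin φ − φ·cos φ) = 27.196882·(0.20955030 − 0.21111503·0.97779787) = 0.084922

x=27.796222 y=0.084922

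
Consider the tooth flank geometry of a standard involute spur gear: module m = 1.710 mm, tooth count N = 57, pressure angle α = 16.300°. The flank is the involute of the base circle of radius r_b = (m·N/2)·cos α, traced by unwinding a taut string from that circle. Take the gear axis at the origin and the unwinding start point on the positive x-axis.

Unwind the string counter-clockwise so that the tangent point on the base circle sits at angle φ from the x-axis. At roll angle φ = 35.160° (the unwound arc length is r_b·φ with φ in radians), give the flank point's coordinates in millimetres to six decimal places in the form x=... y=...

x=54.771511 y=3.469270

pitch radius r_p = m·N/2 = 1.710·57/2 = 48.735000
base radius r_b = r_p·cos α = 48.735000·cos 16.300° = 46.776111
roll angle φ = 35.160° = 0.61365777 rad
x = r_b·(cos φ + φ·sin φ) = 46.776111·(0.81754712 + 0.61365777·0.57586170) = 54.771511
y = r_b·(sin φ − φ·cos φ) = 46.776111·(0.57586170 − 0.61365777·0.81754712) = 3.469270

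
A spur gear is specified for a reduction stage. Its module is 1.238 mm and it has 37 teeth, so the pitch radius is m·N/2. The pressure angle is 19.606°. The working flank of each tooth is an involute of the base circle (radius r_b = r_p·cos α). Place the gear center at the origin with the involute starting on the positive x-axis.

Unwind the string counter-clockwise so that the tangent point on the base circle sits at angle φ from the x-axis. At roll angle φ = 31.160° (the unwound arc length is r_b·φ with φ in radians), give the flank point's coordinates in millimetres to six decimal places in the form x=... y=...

x=24.533672 y=1.122941

pitch radius r_p = m·N/2 = 1.238·37/2 = 22.903000
base radius r_b = r_p·cos α = 22.903000·cos 19.606° = 21.575137
roll angle φ = 31.160° = 0.54384459 rad
x = r_b·(cos φ + φ·sin φ) = 21.575137·(0.85572570 + 0.54384459·0.51742973) = 24.533672
y = r_b·(sin φ − φ·cos φ) = 21.575137·(0.51742973 − 0.54384459·0.85572570) = 1.122941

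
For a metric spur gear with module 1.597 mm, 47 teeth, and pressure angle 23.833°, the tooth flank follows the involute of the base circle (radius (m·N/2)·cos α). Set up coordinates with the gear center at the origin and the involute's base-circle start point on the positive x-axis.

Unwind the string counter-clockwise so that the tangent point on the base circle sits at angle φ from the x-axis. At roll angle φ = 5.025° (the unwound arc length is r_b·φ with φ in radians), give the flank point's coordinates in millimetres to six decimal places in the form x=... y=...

x=34.461023 y=0.007713

pitch radius r_p = m·N/2 = 1.597·47/2 = 37.529500
base radius r_b = r_p·cos α = 37.529500·cos 23.833° = 34.329250
roll angle φ = 5.025° = 0.08770279 rad
x = r_b·(cos φ + φ·sin φ) = 34.329250·(0.99615657 + 0.08770279·0.08759041) = 34.461023
y = r_b·(sin φ − φ·cos φ) = 34.329250·(0.08759041 − 0.08770279·0.99615657) = 0.007713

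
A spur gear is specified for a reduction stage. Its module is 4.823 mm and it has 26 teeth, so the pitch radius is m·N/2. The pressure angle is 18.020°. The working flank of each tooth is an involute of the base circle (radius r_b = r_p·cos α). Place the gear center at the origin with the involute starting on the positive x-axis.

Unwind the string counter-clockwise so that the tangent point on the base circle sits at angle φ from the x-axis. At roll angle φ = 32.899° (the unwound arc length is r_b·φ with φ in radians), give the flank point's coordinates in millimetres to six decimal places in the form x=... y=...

pitch radius r_p = m·N/2 = 4.823·26/2 = 62.699000
base radius r_b = r_p·cos α = 62.699000·cos 18.020° = 59.623526
roll angle φ = 32.899° = 0.57419587 rad
x = r_b·(cos φ + φ·sin φ) = 59.623526·(0.83962934 + 0.57419587·0.54315980) = 68.657054
y = r_b·(sin φ − φ·cos φ) = 59.623526·(0.54315980 − 0.57419587·0.83962934) = 3.639903

x=68.657054 y=3.639903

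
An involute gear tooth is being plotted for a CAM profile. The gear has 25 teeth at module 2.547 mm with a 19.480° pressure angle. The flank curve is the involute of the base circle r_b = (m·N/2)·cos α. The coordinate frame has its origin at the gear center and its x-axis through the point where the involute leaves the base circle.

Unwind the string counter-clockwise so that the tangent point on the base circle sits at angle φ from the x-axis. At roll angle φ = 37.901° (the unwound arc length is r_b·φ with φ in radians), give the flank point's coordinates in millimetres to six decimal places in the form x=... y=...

x=35.880912 y=2.771264

pitch radius r_p = m·N/2 = 2.547·25/2 = 31.837500
base radius r_b = r_p·cos α = 31.837500·cos 19.480° = 30.015056
roll angle φ = 37.901° = 0.66149724 rad
x = r_b·(cos φ + φ·sin φ) = 30.015056·(0.78907336 + 0.66149724·0.61429897) = 35.880912
y = r_b·(sin φ − φ·cos φ) = 30.015056·(0.61429897 − 0.66149724·0.78907336) = 2.771264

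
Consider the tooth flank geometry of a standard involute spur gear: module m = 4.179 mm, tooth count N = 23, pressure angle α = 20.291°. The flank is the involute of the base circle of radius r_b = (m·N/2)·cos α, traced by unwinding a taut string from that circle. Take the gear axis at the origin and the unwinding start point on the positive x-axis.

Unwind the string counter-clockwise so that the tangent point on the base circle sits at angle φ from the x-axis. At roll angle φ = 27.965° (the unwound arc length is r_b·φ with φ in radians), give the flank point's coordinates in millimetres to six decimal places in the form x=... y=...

pitch radius r_p = m·N/2 = 4.179·23/2 = 48.058500
base radius r_b = r_p·cos α = 48.058500·cos 20.291° = 45.076154
roll angle φ = 27.965° = 0.48808133 rad
x = r_b·(cos φ + φ·sin φ) = 45.076154·(0.88323421 + 0.48808133·0.46893211) = 50.129696
y = r_b·(sin φ − φ·cos φ) = 45.076154·(0.46893211 − 0.48808133·0.88323421) = 1.705771

x=50.129696 y=1.705771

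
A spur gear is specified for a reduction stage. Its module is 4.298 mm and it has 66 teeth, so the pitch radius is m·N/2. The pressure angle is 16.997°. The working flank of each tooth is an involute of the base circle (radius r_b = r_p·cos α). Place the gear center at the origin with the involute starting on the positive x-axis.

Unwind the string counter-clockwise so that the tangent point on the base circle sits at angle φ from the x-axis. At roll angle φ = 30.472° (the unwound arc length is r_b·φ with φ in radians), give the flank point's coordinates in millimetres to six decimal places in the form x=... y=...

pitch radius r_p = m·N/2 = 4.298·66/2 = 141.834000
base radius r_b = r_p·cos α = 141.834000·cos 16.997° = 135.638700
roll angle φ = 30.472° = 0.53183673 rad
x = r_b·(cos φ + φ·sin φ) = 135.638700·(0.86187709 + 0.53183673·0.50711723) = 153.486129
y = r_b·(sin φ − φ·cos φ) = 135.638700·(0.50711723 − 0.53183673·0.86187709) = 6.610941

x=153.486129 y=6.610941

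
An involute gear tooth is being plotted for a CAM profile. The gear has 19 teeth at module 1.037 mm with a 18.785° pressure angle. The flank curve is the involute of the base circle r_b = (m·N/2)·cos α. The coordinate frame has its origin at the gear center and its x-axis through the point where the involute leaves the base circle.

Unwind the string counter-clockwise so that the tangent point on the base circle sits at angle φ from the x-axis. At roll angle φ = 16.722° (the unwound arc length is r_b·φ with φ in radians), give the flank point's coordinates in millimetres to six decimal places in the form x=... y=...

pitch radius r_p = m·N/2 = 1.037·19/2 = 9.851500
base radius r_b = r_p·cos α = 9.851500·cos 18.785° = 9.326746
roll angle φ = 16.722° = 0.29185396 rad
x = r_b·(cos φ + φ·sin φ) = 9.326746·(0.95771209 + 0.29185396·0.28772828) = 9.715547
y = r_b·(sin φ − φ·cos φ) = 9.326746·(0.28772828 − 0.29185396·0.95771209) = 0.076631

x=9.715547 y=0.076631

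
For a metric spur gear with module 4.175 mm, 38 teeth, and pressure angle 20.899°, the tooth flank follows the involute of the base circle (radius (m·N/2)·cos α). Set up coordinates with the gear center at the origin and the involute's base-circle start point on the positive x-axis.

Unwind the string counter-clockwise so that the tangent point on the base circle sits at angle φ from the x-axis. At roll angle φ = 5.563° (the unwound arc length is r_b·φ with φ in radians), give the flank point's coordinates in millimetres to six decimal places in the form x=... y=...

x=74.454740 y=0.022588

pitch radius r_p = m·N/2 = 4.175·38/2 = 79.325000
base radius r_b = r_p·cos α = 79.325000·cos 20.899° = 74.106264
roll angle φ = 5.563° = 0.09709267 rad
x = r_b·(cos φ + φ·sin φ) = 74.106264·(0.99529021 + 0.09709267·0.09694019) = 74.454740
y = r_b·(sin φ − φ·cos φ) = 74.106264·(0.09694019 − 0.09709267·0.99529021) = 0.022588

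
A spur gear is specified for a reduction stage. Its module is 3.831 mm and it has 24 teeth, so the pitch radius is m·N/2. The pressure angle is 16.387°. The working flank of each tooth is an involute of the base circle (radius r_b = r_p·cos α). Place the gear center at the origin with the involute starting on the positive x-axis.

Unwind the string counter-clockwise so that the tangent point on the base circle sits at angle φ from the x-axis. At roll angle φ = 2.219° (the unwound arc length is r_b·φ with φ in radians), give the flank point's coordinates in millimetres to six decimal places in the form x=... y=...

x=44.137590 y=0.000854

pitch radius r_p = m·N/2 = 3.831·24/2 = 45.972000
base radius r_b = r_p·cos α = 45.972000·cos 16.387° = 44.104526
roll angle φ = 2.219° = 0.03872886 rad
x = r_b·(cos φ + φ·sin φ) = 44.104526·(0.99925013 + 0.03872886·0.03871918) = 44.137590
y = r_b·(sin φ − φ·cos φ) = 44.104526·(0.03871918 − 0.03872886·0.99925013) = 0.000854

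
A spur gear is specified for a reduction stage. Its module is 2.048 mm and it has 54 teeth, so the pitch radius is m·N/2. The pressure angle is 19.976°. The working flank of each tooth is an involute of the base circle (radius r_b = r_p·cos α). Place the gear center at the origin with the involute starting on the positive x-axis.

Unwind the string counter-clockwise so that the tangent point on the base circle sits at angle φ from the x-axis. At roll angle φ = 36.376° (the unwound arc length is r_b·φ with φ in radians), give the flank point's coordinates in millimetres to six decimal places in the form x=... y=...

x=61.410843 y=4.256906

pitch radius r_p = m·N/2 = 2.048·54/2 = 55.296000
base radius r_b = r_p·cos α = 55.296000·cos 19.976° = 51.969161
roll angle φ = 36.376° = 0.63488097 rad
x = r_b·(cos φ + φ·sin φ) = 51.969161·(0.80514230 + 0.63488097·0.59308168) = 61.410843
y = r_b·(sin φ − φ·cos φ) = 51.969161·(0.59308168 − 0.63488097·0.80514230) = 4.256906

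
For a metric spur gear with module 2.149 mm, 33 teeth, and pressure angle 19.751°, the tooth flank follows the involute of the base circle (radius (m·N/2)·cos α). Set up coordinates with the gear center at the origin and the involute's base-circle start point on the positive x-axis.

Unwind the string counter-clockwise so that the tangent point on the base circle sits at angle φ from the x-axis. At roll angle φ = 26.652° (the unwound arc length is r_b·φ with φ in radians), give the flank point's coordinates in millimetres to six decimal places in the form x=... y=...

pitch radius r_p = m·N/2 = 2.149·33/2 = 35.458500
base radius r_b = r_p·cos α = 35.458500·cos 19.751° = 33.372481
roll angle φ = 26.652° = 0.46516515 rad
x = r_b·(cos φ + φ·sin φ) = 33.372481·(0.89374750 + 0.46516515·0.44857041) = 36.790050
y = r_b·(sin φ − φ·cos φ) = 33.372481·(0.44857041 − 0.46516515·0.89374750) = 1.095626

x=36.790050 y=1.095626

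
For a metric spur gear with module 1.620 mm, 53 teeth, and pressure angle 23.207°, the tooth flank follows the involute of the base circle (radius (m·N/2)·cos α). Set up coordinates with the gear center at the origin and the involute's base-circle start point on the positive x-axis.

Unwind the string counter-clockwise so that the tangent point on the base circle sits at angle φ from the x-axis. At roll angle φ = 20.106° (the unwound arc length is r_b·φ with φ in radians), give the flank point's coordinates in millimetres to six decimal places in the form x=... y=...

x=41.811505 y=0.561369

pitch radius r_p = m·N/2 = 1.620·53/2 = 42.930000
base radius r_b = r_p·cos α = 42.930000·cos 23.207° = 39.456414
roll angle φ = 20.106° = 0.35091590 rad
x = r_b·(cos φ + φ·sin φ) = 39.456414·(0.93905826 + 0.35091590·0.34375803) = 41.811505
y = r_b·(sin φ − φ·cos φ) = 39.456414·(0.34375803 − 0.35091590·0.93905826) = 0.561369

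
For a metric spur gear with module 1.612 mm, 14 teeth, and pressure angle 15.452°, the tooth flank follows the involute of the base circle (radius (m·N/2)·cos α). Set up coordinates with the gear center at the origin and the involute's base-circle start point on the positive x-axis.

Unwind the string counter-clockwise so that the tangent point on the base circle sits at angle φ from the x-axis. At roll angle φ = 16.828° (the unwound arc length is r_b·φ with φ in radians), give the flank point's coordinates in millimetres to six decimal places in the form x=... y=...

x=11.335159 y=0.091061

pitch radius r_p = m·N/2 = 1.612·14/2 = 11.284000
base radius r_b = r_p·cos α = 11.284000·cos 15.452° = 10.876128
roll angle φ = 16.828° = 0.29370401 rad
x = r_b·(cos φ + φ·sin φ) = 10.876128·(0.95717814 + 0.29370401·0.28949960) = 11.335159
y = r_b·(sin φ − φ·cos φ) = 10.876128·(0.28949960 − 0.29370401·0.95717814) = 0.091061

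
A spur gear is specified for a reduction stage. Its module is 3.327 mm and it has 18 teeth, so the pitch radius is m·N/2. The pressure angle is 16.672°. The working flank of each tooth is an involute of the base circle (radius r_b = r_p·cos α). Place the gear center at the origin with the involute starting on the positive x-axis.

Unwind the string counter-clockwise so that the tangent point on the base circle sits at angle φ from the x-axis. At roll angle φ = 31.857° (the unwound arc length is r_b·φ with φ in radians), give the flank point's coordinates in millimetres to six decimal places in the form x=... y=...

pitch radius r_p = m·N/2 = 3.327·18/2 = 29.943000
base radius r_b = r_p·cos α = 29.943000·cos 16.672° = 28.684280
roll angle φ = 31.857° = 0.55600954 rad
x = r_b·(cos φ + φ·sin φ) = 28.684280·(0.84936804 + 0.55600954·0.52780104) = 32.781269
y = r_b·(sin φ − φ·cos φ) = 28.684280·(0.52780104 − 0.55600954·0.84936804) = 1.593249

x=32.781269 y=1.593249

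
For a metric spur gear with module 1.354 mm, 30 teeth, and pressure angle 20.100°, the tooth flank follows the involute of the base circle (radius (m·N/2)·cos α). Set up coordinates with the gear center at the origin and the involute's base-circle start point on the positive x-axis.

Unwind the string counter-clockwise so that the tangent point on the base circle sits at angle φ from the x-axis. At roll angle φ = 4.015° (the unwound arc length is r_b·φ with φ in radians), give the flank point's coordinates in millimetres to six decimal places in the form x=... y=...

x=19.119776 y=0.002187

pitch radius r_p = m·N/2 = 1.354·30/2 = 20.310000
base radius r_b = r_p·cos α = 20.310000·cos 20.100° = 19.073004
roll angle φ = 4.015° = 0.07007497 rad
x = r_b·(cos φ + φ·sin φ) = 19.073004·(0.99754575 + 0.07007497·0.07001763) = 19.119776
y = r_b·(sin φ − φ·cos φ) = 19.073004·(0.07001763 − 0.07007497·0.99754575) = 0.002187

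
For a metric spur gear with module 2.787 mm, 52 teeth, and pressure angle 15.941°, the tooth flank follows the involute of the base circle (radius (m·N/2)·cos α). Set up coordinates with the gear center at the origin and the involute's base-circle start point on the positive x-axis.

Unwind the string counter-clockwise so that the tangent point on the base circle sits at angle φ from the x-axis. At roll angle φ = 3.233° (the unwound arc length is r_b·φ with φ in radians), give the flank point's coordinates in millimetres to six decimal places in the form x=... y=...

x=69.786309 y=0.004171

pitch radius r_p = m·N/2 = 2.787·52/2 = 72.462000
base radius r_b = r_p·cos α = 72.462000·cos 15.941° = 69.675475
roll angle φ = 3.233° = 0.05642649 rad
x = r_b·(cos φ + φ·sin φ) = 69.675475·(0.99840845 + 0.05642649·0.05639656) = 69.786309
y = r_b·(sin φ − φ·cos φ) = 69.675475·(0.05639656 − 0.05642649·0.99840845) = 0.004171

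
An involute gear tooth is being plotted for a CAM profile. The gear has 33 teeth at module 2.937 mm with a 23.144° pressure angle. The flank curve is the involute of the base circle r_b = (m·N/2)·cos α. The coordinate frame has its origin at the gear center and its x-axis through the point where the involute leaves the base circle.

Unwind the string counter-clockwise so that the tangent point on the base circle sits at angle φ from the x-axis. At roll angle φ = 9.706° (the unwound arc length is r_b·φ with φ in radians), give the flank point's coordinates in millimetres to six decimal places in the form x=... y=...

pitch radius r_p = m·N/2 = 2.937·33/2 = 48.460500
base radius r_b = r_p·cos α = 48.460500·cos 23.144° = 44.560396
roll angle φ = 9.706° = 0.16940166 rad
x = r_b·(cos φ + φ·sin φ) = 44.560396·(0.98568582 + 0.16940166·0.16859260) = 45.195189
y = r_b·(sin φ − φ·cos φ) = 44.560396·(0.16859260 − 0.16940166·0.98568582) = 0.072000

x=45.195189 y=0.072000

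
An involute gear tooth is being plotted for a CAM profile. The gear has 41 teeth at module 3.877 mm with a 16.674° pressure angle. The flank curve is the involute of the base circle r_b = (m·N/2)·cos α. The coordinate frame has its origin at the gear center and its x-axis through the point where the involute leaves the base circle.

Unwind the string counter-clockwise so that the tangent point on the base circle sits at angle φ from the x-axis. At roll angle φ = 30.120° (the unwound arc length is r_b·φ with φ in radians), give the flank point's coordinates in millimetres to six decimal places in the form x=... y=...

x=85.941211 y=3.586079

pitch radius r_p = m·N/2 = 3.877·41/2 = 79.478500
base radius r_b = r_p·cos α = 79.478500·cos 16.674° = 76.136651
roll angle φ = 30.120° = 0.52569317 rad
x = r_b·(cos φ + φ·sin φ) = 76.136651·(0.86497631 + 0.52569317·0.50181270) = 85.941211
y = r_b·(sin φ − φ·cos φ) = 76.136651·(0.50181270 − 0.52569317·0.86497631) = 3.586079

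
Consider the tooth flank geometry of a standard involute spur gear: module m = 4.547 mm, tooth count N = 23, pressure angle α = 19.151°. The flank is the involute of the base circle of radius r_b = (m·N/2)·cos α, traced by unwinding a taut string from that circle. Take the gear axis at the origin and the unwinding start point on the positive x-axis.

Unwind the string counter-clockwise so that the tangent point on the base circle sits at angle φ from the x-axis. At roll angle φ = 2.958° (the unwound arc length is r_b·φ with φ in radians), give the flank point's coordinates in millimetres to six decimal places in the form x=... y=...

x=49.462387 y=0.002265

pitch radius r_p = m·N/2 = 4.547·23/2 = 52.290500
base radius r_b = r_p·cos α = 52.290500·cos 19.151° = 49.396601
roll angle φ = 2.958° = 0.05162684 rad
x = r_b·(cos φ + φ·sin φ) = 49.396601·(0.99866763 + 0.05162684·0.05160391) = 49.462387
y = r_b·(sin φ − φ·cos φ) = 49.396601·(0.05160391 − 0.05162684·0.99866763) = 0.002265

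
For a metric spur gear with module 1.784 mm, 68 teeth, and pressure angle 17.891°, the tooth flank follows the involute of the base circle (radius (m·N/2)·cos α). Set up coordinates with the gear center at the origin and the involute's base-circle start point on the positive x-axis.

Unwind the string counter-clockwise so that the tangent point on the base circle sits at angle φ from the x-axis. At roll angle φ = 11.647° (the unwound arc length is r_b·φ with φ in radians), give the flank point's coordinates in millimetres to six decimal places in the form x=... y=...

pitch radius r_p = m·N/2 = 1.784·68/2 = 60.656000
base radius r_b = r_p·cos α = 60.656000·cos 17.891° = 57.722838
roll angle φ = 11.647° = 0.20327850 rad
x = r_b·(cos φ + φ·sin φ) = 57.722838·(0.97940997 + 0.20327850·0.20188140) = 58.903162
y = r_b·(sin φ − φ·cos φ) = 57.722838·(0.20188140 − 0.20327850·0.97940997) = 0.160955

x=58.903162 y=0.160955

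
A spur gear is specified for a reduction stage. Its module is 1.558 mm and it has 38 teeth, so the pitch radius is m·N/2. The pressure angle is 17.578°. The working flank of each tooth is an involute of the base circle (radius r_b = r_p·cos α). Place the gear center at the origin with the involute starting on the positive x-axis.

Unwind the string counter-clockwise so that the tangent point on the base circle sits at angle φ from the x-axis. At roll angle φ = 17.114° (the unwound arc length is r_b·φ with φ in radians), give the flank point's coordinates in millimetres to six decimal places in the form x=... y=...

pitch radius r_p = m·N/2 = 1.558·38/2 = 29.602000
base radius r_b = r_p·cos α = 29.602000·cos 17.578° = 28.219785
roll angle φ = 17.114° = 0.29869565 rad
x = r_b·(cos φ + φ·sin φ) = 28.219785·(0.95572114 + 0.29869565·0.29427386) = 29.450717
y = r_b·(sin φ − φ·cos φ) = 28.219785·(0.29427386 − 0.29869565·0.95572114) = 0.248450

x=29.450717 y=0.248450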